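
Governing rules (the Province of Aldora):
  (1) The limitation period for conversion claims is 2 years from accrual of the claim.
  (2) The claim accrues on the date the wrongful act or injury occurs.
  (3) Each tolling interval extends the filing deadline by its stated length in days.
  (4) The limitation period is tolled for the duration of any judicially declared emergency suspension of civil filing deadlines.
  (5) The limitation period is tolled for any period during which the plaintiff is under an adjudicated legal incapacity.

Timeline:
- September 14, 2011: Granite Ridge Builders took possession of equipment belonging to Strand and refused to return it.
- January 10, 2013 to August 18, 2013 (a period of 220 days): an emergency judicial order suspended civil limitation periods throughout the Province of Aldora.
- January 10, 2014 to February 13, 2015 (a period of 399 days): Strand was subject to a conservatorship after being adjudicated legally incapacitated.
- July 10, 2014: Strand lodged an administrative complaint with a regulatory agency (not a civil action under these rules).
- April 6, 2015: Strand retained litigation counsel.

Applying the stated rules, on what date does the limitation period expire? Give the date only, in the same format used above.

May 26, 2015

The limitation period began to run on September 14, 2011.
Adding the 2 years base period to September 14, 2011 gives a deadline of September 14, 2013, before any tolling.
The period was tolled for 220 days by the emergency suspension of filing deadlines (January 10, 2013 to August 18, 2013), pushing the deadline to April 22, 2014.
Because the plaintiff's legal incapacity ran from January 10, 2014 to February 13, 2015, the deadline is extended by 399 days to May 26, 2015.
Nothing else in the chronology tolls or restarts the period.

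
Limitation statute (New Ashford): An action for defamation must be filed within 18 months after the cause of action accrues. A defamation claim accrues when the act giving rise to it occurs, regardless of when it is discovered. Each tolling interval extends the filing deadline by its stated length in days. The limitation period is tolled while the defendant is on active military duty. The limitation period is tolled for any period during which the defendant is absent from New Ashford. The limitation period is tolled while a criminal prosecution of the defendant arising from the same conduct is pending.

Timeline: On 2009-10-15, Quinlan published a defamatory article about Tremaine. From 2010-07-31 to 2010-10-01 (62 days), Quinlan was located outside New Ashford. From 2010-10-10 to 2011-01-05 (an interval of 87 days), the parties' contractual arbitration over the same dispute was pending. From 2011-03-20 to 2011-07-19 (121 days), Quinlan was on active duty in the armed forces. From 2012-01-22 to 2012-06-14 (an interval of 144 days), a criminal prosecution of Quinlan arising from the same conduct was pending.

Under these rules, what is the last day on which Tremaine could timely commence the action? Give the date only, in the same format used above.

The claim accrued on 2009-10-15, when the wrongful act occurred.
18 months from 2009-10-15 is 2011-04-15.
The period was tolled for 62 days by the defendant's absence from the jurisdiction (2010-07-31 to 2010-10-01), pushing the deadline to 2011-06-16.
Because the defendant's active military service ran from 2011-03-20 to 2011-07-19, the deadline is extended by 121 days to 2011-10-15.
The pending criminal prosecution from 2012-01-22 to 2012-06-14 began after the period had already run on 2011-10-15, so it has no tolling effect.
No stated provision tolls the period for a pending arbitration, so the interval from 2010-10-10 to 2011-01-05 has no effect on the deadline.

2011-10-15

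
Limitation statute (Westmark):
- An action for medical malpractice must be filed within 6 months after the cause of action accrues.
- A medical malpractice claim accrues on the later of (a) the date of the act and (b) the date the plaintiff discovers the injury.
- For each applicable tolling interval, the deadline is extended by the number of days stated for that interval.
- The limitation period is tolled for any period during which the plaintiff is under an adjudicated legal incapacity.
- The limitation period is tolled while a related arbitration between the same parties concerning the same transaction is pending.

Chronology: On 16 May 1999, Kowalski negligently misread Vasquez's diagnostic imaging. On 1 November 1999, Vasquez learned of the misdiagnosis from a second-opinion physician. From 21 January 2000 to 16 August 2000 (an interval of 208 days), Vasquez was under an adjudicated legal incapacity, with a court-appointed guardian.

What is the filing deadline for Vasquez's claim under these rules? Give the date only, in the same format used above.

Taking the later of the act (16 May 1999) and discovery (1 November 1999), the claim accrued on 1 November 1999.
Adding the 6 months base period to 1 November 1999 gives a deadline of 1 May 2000, before any tolling.
The plaintiff's legal incapacity from 21 January 2000 to 16 August 2000 tolled the period for 208 days, extending the deadline to 25 November 2000.

25 November 2000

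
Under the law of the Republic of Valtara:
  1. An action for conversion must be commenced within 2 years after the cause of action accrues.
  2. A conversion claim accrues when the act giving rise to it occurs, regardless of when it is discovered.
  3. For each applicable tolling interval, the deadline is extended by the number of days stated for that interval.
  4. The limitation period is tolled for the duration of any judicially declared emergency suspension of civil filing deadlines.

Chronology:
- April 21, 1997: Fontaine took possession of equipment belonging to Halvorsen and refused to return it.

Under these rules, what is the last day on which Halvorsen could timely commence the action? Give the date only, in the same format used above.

April 21, 1999

The claim accrued on April 21, 1997, when the wrongful act occurred.
The untolled deadline — 2 years after April 21, 1997 — is April 21, 1999.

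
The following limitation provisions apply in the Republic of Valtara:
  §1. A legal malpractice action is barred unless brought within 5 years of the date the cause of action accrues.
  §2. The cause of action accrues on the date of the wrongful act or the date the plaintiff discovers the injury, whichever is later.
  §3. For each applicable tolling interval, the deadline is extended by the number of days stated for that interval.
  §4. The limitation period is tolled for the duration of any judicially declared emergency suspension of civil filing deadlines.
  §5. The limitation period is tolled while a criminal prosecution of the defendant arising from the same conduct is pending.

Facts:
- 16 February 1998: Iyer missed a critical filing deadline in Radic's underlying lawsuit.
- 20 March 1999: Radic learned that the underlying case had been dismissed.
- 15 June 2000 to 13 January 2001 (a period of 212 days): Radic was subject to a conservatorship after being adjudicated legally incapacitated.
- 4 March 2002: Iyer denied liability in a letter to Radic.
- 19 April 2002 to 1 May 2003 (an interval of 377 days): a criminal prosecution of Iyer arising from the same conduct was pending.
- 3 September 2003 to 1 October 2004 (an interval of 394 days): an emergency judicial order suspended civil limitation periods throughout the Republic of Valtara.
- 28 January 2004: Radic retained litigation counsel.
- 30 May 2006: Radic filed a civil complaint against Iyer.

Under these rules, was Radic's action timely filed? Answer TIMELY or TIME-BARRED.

TIME-BARRED

Taking the later of the act (16 February 1998) and discovery (20 March 1999), the claim accrued on 20 March 1999.
The untolled deadline — 5 years after 20 March 1999 — is 20 March 2004.
The pending criminal prosecution from 19 April 2002 to 1 May 2003 tolled the period for 377 days, extending the deadline to 1 April 2005.
Because the emergency suspension of filing deadlines ran from 3 September 2003 to 1 October 2004, the deadline is extended by 394 days to 30 April 2006.
No stated provision tolls the period for the plaintiff's incapacity, so the interval from 15 June 2000 to 13 January 2001 has no effect on the deadline.
Nothing else in the chronology tolls or restarts the period.
Radic filed on 30 May 2006, after the 30 April 2006 deadline, so the action is time-barred.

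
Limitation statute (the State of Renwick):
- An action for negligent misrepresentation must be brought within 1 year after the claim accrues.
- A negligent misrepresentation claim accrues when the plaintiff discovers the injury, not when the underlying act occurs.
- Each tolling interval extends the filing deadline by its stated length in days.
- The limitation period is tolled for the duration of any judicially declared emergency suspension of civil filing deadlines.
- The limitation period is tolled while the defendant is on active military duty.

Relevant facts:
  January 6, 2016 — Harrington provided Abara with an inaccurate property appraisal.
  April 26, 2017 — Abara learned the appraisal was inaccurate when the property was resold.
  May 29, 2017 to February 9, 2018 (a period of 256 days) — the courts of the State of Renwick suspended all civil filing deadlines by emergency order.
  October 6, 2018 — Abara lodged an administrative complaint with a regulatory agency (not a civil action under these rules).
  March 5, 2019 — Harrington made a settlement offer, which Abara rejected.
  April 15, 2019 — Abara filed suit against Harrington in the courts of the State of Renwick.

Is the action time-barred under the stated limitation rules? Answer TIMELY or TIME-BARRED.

Accrual is tied to discovery, so the period began on April 26, 2017 rather than on January 6, 2016 when the act occurred.
Adding the 1 year base period to April 26, 2017 gives a deadline of April 26, 2018, before any tolling.
Because the emergency suspension of filing deadlines ran from May 29, 2017 to February 9, 2018, the deadline is extended by 256 days to January 7, 2019.
The other events in the timeline have no effect on the limitation period under the stated rules.
Filing on April 15, 2019 missed the January 7, 2019 deadline — the action is time-barred.

TIME-BARRED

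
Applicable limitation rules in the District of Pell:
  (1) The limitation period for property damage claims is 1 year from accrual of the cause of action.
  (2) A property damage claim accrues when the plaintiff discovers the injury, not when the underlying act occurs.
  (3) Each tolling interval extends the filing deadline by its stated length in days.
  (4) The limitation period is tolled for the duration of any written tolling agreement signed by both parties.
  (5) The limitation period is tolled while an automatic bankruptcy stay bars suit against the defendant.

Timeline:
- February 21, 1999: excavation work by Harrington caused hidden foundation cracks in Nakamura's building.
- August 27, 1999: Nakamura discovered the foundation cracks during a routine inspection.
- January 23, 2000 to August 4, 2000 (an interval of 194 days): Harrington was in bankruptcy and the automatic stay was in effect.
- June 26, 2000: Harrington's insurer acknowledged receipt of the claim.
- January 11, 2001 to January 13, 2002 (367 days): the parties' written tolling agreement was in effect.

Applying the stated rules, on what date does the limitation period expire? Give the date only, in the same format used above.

March 11, 2002

Under the discovery rule, the claim accrued on August 27, 1999, when Nakamura discovered the injury — not on the February 21, 1999 date of the underlying act.
Adding the 1 year base period to August 27, 1999 gives a deadline of August 27, 2000, before any tolling.
The automatic bankruptcy stay from January 23, 2000 to August 4, 2000 tolled the period for 194 days, extending the deadline to March 9, 2001.
Because the written tolling agreement ran from January 11, 2001 to January 13, 2002, the deadline is extended by 367 days to March 11, 2002.
Nothing else in the chronology tolls or restarts the period.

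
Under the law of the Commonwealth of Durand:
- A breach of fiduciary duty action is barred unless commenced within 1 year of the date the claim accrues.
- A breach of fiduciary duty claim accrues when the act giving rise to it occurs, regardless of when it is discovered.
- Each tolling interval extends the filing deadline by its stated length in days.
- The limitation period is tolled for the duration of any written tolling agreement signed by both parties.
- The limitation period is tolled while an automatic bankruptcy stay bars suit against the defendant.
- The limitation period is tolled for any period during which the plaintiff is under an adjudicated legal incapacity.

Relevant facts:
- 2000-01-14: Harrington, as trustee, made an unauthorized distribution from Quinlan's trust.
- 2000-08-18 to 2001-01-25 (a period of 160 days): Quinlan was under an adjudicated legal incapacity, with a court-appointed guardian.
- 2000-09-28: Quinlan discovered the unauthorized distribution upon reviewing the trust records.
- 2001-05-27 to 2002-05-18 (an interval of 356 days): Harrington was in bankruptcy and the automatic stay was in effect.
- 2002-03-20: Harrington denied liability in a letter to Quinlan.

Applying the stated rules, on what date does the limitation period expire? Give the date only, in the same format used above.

2002-06-14

Accrual is governed by the date of the act, so the period began to run on 2000-01-14; the later discovery on 2000-09-28 is irrelevant under the stated rule.
Adding the 1 year base period to 2000-01-14 gives a deadline of 2001-01-14, before any tolling.
The period was tolled for 160 days by the plaintiff's legal incapacity (2000-08-18 to 2001-01-25), pushing the deadline to 2001-06-23.
Because the automatic bankruptcy stay ran from 2001-05-27 to 2002-05-18, the deadline is extended by 356 days to 2002-06-14.
None of the other events listed affects the running of the period under the stated rules.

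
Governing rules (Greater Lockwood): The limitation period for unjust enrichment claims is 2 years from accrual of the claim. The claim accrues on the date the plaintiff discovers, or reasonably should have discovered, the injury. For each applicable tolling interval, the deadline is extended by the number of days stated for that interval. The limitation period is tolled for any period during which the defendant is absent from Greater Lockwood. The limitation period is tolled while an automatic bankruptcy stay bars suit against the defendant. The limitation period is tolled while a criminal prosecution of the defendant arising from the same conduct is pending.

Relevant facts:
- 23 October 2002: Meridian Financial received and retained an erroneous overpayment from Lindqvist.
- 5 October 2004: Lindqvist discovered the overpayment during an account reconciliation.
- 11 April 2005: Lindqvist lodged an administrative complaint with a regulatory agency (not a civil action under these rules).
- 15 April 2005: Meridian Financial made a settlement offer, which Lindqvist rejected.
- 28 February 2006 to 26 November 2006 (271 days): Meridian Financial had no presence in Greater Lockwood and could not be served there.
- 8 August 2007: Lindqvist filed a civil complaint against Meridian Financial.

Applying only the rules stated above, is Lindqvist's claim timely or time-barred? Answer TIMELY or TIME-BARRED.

TIME-BARRED

Accrual is tied to discovery, so the period began on 5 October 2004 rather than on 23 October 2002 when the act occurred.
2 years from 5 October 2004 is 5 October 2006.
Because the defendant's absence from the jurisdiction ran from 28 February 2006 to 26 November 2006, the deadline is extended by 271 days to 3 July 2007.
The other events in the timeline have no effect on the limitation period under the stated rules.
Lindqvist filed on 8 August 2007, after the 3 July 2007 deadline, so the action is time-barred.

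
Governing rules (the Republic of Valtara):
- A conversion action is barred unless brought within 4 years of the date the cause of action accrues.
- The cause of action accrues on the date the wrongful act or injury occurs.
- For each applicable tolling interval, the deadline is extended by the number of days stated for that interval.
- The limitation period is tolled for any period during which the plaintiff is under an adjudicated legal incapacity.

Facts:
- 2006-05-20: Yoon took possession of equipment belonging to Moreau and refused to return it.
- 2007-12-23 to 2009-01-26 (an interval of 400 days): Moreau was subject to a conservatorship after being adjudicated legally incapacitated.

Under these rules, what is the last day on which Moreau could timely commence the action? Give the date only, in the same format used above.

2011-06-24

The limitation period began to run on 2006-05-20.
The untolled deadline — 4 years after 2006-05-20 — is 2010-05-20.
The plaintiff's legal incapacity from 2007-12-23 to 2009-01-26 tolled the period for 400 days, extending the deadline to 2011-06-24.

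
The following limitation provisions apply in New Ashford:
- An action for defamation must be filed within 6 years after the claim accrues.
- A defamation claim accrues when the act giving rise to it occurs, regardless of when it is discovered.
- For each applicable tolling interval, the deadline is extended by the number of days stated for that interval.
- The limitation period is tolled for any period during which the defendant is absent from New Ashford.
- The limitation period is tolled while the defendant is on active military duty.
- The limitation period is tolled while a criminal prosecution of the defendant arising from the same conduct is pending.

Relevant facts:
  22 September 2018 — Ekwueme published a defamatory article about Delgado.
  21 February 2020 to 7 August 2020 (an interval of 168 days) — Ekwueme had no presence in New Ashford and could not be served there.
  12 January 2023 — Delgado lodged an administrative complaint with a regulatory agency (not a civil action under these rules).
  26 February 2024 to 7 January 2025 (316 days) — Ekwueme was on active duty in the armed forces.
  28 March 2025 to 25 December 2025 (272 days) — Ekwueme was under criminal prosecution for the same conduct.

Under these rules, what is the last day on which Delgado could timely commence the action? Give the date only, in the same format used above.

The claim accrued on 22 September 2018, the date of the act.
Adding the 6 years base period to 22 September 2018 gives a deadline of 22 September 2024, before any tolling.
Because the defendant's absence from the jurisdiction ran from 21 February 2020 to 7 August 2020, the deadline is extended by 168 days to 9 March 2025.
Because the defendant's active military service ran from 26 February 2024 to 7 January 2025, the deadline is extended by 316 days to 19 January 2026.
The pending criminal prosecution from 28 March 2025 to 25 December 2025 tolled the period for 272 days, extending the deadline to 18 October 2026.
None of the other events listed affects the running of the period under the stated rules.

18 October 2026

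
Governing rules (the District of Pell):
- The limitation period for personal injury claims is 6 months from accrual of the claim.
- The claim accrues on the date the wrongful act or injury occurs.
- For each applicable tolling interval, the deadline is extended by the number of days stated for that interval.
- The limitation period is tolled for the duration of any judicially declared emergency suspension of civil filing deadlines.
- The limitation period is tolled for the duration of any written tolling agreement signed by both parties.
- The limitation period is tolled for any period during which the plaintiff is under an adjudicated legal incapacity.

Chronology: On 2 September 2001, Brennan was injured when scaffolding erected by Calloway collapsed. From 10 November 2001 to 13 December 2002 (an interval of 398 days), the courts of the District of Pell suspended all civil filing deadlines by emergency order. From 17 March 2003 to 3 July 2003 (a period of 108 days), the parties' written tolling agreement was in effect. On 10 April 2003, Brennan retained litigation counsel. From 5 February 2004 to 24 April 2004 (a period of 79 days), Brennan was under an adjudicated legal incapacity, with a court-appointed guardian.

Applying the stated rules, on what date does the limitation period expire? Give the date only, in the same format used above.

21 July 2003

The claim accrued on 2 September 2001, the date of the act.
6 months from 2 September 2001 is 2 March 2002.
The emergency suspension of filing deadlines from 10 November 2001 to 13 December 2002 tolled the period for 398 days, extending the deadline to 4 April 2003.
The period was tolled for 108 days by the written tolling agreement (17 March 2003 to 3 July 2003), pushing the deadline to 21 July 2003.
By the time the plaintiff's legal incapacity began on 5 February 2004, the limitation period had already expired on 21 July 2003; that interval cannot revive it.
The other events in the timeline have no effect on the limitation period under the stated rules.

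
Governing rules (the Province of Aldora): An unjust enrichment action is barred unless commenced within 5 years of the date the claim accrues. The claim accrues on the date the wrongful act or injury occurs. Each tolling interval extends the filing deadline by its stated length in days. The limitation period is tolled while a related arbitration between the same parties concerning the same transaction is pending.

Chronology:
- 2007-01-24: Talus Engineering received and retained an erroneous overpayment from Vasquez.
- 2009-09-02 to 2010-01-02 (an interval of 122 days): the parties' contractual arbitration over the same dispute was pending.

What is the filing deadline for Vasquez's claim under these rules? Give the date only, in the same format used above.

The limitation period began to run on 2007-01-24.
The untolled deadline — 5 years after 2007-01-24 — is 2012-01-24.
The pending related arbitration from 2009-09-02 to 2010-01-02 tolled the period for 122 days, extending the deadline to 2012-05-25.

2012-05-25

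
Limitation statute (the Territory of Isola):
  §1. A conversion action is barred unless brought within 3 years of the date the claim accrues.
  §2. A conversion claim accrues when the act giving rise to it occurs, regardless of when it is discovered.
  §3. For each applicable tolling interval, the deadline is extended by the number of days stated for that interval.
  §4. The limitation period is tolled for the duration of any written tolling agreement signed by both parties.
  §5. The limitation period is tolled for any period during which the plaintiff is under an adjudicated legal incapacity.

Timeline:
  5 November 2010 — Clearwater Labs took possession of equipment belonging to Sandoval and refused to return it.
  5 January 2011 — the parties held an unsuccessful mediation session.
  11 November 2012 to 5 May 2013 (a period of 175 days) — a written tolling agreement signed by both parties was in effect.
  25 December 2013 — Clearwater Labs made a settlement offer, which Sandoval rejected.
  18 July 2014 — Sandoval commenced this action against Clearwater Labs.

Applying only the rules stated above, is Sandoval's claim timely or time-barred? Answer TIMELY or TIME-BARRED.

The claim accrued on 5 November 2010, the date of the act.
Adding the 3 years base period to 5 November 2010 gives a deadline of 5 November 2013, before any tolling.
The period was tolled for 175 days by the written tolling agreement (11 November 2012 to 5 May 2013), pushing the deadline to 29 April 2014.
The other events in the timeline have no effect on the limitation period under the stated rules.
Filing on 18 July 2014 missed the 29 April 2014 deadline — the action is time-barred.

TIME-BARRED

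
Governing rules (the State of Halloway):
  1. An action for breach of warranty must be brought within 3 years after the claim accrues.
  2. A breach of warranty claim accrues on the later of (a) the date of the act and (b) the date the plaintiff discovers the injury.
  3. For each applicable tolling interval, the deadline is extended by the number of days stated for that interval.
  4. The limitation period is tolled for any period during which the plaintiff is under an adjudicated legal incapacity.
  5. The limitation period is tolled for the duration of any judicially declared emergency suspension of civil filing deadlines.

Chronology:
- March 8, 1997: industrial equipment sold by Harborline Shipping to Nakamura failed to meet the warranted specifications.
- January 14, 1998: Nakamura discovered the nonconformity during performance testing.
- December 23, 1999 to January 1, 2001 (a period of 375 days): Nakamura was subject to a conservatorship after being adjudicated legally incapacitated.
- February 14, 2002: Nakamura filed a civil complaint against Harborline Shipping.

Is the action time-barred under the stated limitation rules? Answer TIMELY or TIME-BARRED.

TIME-BARRED

Because discovery on January 14, 1998 post-dates the March 8, 1997 act, accrual under the later-of rule falls on January 14, 1998.
The untolled deadline — 3 years after January 14, 1998 — is January 14, 2001.
Because the plaintiff's legal incapacity ran from December 23, 1999 to January 1, 2001, the deadline is extended by 375 days to January 24, 2002.
Nakamura filed on February 14, 2002, after the January 24, 2002 deadline, so the action is time-barred.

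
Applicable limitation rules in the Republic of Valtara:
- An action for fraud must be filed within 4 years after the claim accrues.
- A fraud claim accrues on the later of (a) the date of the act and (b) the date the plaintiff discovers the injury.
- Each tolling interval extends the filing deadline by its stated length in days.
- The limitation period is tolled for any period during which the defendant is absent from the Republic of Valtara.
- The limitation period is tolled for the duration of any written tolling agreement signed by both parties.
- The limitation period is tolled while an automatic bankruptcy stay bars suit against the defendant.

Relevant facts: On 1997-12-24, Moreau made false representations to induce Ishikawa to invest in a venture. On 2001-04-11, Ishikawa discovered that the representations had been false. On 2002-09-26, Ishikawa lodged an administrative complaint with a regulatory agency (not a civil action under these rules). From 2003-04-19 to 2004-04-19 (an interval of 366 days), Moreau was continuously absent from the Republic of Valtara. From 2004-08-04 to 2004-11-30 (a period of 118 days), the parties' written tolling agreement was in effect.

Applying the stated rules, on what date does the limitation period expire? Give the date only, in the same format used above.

2006-08-08

The claim accrued on 2001-04-11 — the later of the 1997-12-24 act and the 2001-04-11 discovery.
4 years from 2001-04-11 is 2005-04-11.
The period was tolled for 366 days by the defendant's absence from the jurisdiction (2003-04-19 to 2004-04-19), pushing the deadline to 2006-04-12.
The period was tolled for 118 days by the written tolling agreement (2004-08-04 to 2004-11-30), pushing the deadline to 2006-08-08.
The other events in the timeline have no effect on the limitation period under the stated rules.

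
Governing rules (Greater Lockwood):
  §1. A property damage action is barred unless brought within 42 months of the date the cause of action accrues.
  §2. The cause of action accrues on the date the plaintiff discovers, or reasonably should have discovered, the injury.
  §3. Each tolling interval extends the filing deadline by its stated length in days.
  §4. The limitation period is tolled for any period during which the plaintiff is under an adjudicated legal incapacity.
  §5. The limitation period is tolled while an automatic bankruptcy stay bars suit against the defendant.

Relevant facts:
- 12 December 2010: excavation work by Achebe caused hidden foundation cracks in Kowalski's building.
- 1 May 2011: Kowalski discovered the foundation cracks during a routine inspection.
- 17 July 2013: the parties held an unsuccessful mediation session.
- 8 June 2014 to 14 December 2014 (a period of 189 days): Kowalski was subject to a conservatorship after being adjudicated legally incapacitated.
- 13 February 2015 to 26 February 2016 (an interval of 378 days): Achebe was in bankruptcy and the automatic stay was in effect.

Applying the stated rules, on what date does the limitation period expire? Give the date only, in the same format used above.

The claim did not accrue until Kowalski discovered the injury on 1 May 2011; the 12 December 2010 act date does not start the clock under the stated rule.
42 months from 1 May 2011 is 1 November 2014.
The period was tolled for 189 days by the plaintiff's legal incapacity (8 June 2014 to 14 December 2014), pushing the deadline to 9 May 2015.
The period was tolled for 378 days by the automatic bankruptcy stay (13 February 2015 to 26 February 2016), pushing the deadline to 21 May 2016.
Nothing else in the chronology tolls or restarts the period.

21 May 2016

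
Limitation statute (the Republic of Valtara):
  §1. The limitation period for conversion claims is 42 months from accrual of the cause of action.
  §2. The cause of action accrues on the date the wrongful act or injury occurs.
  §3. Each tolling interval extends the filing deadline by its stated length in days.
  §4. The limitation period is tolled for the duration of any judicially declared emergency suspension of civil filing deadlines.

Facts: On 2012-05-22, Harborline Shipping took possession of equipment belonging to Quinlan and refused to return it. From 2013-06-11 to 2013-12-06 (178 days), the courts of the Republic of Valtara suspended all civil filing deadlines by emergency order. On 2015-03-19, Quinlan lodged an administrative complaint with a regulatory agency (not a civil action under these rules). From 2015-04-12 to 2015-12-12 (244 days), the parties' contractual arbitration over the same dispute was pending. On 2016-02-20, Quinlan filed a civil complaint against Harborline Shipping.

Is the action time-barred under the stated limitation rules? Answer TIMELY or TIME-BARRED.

The claim accrued on 2012-05-22, when the wrongful act occurred.
Adding the 42 months base period to 2012-05-22 gives a deadline of 2015-11-22, before any tolling.
Because the emergency suspension of filing deadlines ran from 2013-06-11 to 2013-12-06, the deadline is extended by 178 days to 2016-05-18.
The pending related arbitration from 2015-04-12 to 2015-12-12 does not toll the period, because no stated rule makes a pending arbitration a tolling event.
Nothing else in the chronology tolls or restarts the period.
Filing on 2016-02-20 beat the 2016-05-18 deadline — the action is timely.

TIMELY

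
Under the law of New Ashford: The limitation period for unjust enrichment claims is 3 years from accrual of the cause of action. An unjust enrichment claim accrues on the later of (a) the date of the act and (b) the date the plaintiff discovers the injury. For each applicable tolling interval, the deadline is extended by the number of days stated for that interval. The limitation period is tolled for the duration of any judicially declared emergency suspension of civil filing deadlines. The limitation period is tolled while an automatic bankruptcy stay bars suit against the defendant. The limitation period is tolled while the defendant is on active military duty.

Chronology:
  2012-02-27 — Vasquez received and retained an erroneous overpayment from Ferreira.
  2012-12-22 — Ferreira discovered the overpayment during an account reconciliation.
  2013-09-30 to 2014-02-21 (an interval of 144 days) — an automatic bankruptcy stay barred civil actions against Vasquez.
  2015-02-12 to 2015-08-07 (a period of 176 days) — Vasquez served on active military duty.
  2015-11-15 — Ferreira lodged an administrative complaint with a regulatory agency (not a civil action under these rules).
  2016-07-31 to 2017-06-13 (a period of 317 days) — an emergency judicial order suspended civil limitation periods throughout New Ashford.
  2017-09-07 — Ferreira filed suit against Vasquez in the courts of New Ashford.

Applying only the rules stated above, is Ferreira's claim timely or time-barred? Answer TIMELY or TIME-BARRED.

The claim accrued on 2012-12-22 — the later of the 2012-02-27 act and the 2012-12-22 discovery.
3 years from 2012-12-22 is 2015-12-22.
The automatic bankruptcy stay from 2013-09-30 to 2014-02-21 tolled the period for 144 days, extending the deadline to 2016-05-14.
The defendant's active military service from 2015-02-12 to 2015-08-07 tolled the period for 176 days, extending the deadline to 2016-11-06.
Because the emergency suspension of filing deadlines ran from 2016-07-31 to 2017-06-13, the deadline is extended by 317 days to 2017-09-19.
None of the other events listed affects the running of the period under the stated rules.
Filing on 2017-09-07 beat the 2017-09-19 deadline — the action is timely.

TIMELY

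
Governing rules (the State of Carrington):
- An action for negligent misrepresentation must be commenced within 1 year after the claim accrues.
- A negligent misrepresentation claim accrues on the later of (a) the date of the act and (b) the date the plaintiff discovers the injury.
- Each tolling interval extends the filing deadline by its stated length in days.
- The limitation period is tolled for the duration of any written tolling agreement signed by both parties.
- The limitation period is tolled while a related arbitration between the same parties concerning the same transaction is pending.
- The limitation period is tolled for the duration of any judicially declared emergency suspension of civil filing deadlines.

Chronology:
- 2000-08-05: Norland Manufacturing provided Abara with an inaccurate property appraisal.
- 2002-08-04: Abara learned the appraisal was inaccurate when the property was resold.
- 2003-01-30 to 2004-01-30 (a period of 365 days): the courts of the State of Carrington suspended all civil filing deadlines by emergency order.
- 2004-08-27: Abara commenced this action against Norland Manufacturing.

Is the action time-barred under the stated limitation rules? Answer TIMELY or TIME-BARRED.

TIME-BARRED

Because discovery on 2002-08-04 post-dates the 2000-08-05 act, accrual under the later-of rule falls on 2002-08-04.
Adding the 1 year base period to 2002-08-04 gives a deadline of 2003-08-04, before any tolling.
Because the emergency suspension of filing deadlines ran from 2003-01-30 to 2004-01-30, the deadline is extended by 365 days to 2004-08-03.
Abara filed on 2004-08-27, after the 2004-08-03 deadline, so the action is time-barred.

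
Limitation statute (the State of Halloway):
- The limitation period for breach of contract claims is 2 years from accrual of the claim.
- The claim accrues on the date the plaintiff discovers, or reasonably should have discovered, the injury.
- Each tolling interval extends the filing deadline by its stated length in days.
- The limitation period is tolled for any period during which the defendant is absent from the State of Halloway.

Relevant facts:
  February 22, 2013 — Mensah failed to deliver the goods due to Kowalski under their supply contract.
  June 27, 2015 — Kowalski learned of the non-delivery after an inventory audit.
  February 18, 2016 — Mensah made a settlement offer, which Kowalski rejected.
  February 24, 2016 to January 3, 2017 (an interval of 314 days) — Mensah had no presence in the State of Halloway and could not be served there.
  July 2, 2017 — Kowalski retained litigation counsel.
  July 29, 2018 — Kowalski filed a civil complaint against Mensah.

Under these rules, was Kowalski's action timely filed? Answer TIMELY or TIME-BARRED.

Under the discovery rule, the claim accrued on June 27, 2015, when Kowalski discovered the injury — not on the February 22, 2013 date of the underlying act.
Adding the 2 years base period to June 27, 2015 gives a deadline of June 27, 2017, before any tolling.
The period was tolled for 314 days by the defendant's absence from the jurisdiction (February 24, 2016 to January 3, 2017), pushing the deadline to May 7, 2018.
The other events in the timeline have no effect on the limitation period under the stated rules.
Kowalski filed on July 29, 2018, after the May 7, 2018 deadline, so the action is time-barred.

TIME-BARRED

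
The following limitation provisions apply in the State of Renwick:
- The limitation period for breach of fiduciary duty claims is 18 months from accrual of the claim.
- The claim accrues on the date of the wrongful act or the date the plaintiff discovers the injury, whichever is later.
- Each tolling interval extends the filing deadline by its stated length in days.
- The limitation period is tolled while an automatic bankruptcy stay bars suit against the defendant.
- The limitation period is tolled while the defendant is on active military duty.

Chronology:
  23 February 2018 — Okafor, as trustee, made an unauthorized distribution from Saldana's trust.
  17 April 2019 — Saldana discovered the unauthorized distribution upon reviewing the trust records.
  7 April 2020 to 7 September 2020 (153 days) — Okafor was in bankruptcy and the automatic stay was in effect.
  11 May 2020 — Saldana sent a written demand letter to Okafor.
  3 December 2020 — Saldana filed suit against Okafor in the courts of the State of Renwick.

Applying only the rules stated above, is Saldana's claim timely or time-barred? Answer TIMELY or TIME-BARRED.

Because discovery on 17 April 2019 post-dates the 23 February 2018 act, accrual under the later-of rule falls on 17 April 2019.
The untolled deadline — 18 months after 17 April 2019 — is 17 October 2020.
The period was tolled for 153 days by the automatic bankruptcy stay (7 April 2020 to 7 September 2020), pushing the deadline to 19 March 2021.
The other events in the timeline have no effect on the limitation period under the stated rules.
The 3 December 2020 filing precedes the 19 March 2021 deadline; the claim is timely.

TIMELY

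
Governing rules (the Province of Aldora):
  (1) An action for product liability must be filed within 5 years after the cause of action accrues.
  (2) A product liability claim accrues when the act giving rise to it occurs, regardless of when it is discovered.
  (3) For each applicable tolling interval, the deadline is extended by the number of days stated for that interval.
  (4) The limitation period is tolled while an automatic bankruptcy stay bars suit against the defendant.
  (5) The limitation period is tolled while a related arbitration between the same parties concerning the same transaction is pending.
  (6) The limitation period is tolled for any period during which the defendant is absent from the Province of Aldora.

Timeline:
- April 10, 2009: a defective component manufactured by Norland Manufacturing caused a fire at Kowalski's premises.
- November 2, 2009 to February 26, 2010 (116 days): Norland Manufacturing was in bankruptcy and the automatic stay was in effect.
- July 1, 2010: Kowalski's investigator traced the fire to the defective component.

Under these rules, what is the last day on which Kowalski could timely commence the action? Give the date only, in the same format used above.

Because the rule ties accrual to occurrence, the claim accrued on April 10, 2009, not on the July 1, 2010 discovery date.
The untolled deadline — 5 years after April 10, 2009 — is April 10, 2014.
The automatic bankruptcy stay from November 2, 2009 to February 26, 2010 tolled the period for 116 days, extending the deadline to August 4, 2014.

August 4, 2014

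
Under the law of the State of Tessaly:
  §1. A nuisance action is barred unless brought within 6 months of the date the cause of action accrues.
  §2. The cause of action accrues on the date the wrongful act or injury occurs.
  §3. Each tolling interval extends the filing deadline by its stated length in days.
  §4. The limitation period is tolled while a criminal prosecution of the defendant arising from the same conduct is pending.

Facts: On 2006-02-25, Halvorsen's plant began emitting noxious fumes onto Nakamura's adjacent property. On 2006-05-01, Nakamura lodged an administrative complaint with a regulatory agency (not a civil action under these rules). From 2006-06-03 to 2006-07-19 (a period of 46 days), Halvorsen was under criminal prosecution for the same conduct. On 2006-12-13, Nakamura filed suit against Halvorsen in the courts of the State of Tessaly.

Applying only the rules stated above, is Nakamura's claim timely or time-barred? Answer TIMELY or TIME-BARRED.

The cause of action accrued on 2006-02-25, the date of the act.
Adding the 6 months base period to 2006-02-25 gives a deadline of 2006-08-25, before any tolling.
Because the pending criminal prosecution ran from 2006-06-03 to 2006-07-19, the deadline is extended by 46 days to 2006-10-10.
None of the other events listed affects the running of the period under the stated rules.
Filing on 2006-12-13 missed the 2006-10-10 deadline — the action is time-barred.

TIME-BARRED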